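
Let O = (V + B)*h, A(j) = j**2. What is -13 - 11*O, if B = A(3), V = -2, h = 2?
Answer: -167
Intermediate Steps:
B = 9 (B = 3**2 = 9)
O = 14 (O = (-2 + 9)*2 = 7*2 = 14)
-13 - 11*O = -13 - 11*14 = -13 - 154 = -167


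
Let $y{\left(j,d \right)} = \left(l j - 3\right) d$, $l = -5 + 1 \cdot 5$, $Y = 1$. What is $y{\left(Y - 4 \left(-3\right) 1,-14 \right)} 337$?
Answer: $14154$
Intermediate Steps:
$l = 0$ ($l = -5 + 5 = 0$)
$y{\left(j,d \right)} = - 3 d$ ($y{\left(j,d \right)} = \left(0 j - 3\right) d = \left(0 - 3\right) d = - 3 d$)
$y{\left(Y - 4 \left(-3\right) 1,-14 \right)} 337 = \left(-3\right) \left(-14\right) 337 = 42 \cdot 337 = 14154$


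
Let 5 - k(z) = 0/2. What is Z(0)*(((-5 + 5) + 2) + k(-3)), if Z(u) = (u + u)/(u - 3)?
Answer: 0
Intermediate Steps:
k(z) = 5 (k(z) = 5 - 0/2 = 5 - 1*0 = 5 + 0 = 5)
Z(u) = 2*u/(-3 + u) (Z(u) = (2*u)/(-3 + u) = 2*u/(-3 + u))
Z(0)*(((-5 + 5) + 2) + k(-3)) = (2*0/(-3 + 0))*(((-5 + 5) + 2) + 5) = (2*0/(-3))*((0 + 2) + 5) = (2*0*(-1/3))*(2 + 5) = 0*7 = 0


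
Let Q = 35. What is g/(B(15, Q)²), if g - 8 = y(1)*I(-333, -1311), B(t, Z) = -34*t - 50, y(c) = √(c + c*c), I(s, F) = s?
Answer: 1/39200 - 333*√2/313600 ≈ -0.0014762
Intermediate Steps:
y(c) = √(c + c²)
B(t, Z) = -50 - 34*t
g = 8 - 333*√2 (g = 8 + √(1*(1 + 1))*(-333) = 8 + √(1*2)*(-333) = 8 + √2*(-333) = 8 - 333*√2 ≈ -462.93)
g/(B(15, Q)²) = (8 - 333*√2)/((-50 - 34*15)²) = (8 - 333*√2)/((-50 - 510)²) = (8 - 333*√2)/((-560)²) = (8 - 333*√2)/313600 = (8 - 333*√2)*(1/313600) = 1/39200 - 333*√2/313600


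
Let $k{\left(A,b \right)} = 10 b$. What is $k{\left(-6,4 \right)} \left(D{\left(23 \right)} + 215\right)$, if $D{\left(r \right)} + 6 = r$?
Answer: $9280$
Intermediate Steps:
$D{\left(r \right)} = -6 + r$
$k{\left(-6,4 \right)} \left(D{\left(23 \right)} + 215\right) = 10 \cdot 4 \left(\left(-6 + 23\right) + 215\right) = 40 \left(17 + 215\right) = 40 \cdot 232 = 9280$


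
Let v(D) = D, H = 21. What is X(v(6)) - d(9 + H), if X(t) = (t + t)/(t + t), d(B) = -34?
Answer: 35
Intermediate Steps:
X(t) = 1 (X(t) = (2*t)/((2*t)) = (2*t)*(1/(2*t)) = 1)
X(v(6)) - d(9 + H) = 1 - 1*(-34) = 1 + 34 = 35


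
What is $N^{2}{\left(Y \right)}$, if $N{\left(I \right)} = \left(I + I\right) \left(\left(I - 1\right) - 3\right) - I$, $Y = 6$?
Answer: $324$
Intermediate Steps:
$N{\left(I \right)} = - I + 2 I \left(-4 + I\right)$ ($N{\left(I \right)} = 2 I \left(\left(-1 + I\right) - 3\right) - I = 2 I \left(-4 + I\right) - I = - I + 2 I \left(-4 + I\right)$)
$N^{2}{\left(Y \right)} = \left(6 \left(-9 + 2 \cdot 6\right)\right)^{2} = \left(6 \left(-9 + 12\right)\right)^{2} = \left(6 \cdot 3\right)^{2} = 18^{2} = 324$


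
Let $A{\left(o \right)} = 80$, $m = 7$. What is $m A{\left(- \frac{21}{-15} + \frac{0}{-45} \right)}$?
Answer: $560$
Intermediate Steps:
$m A{\left(- \frac{21}{-15} + \frac{0}{-45} \right)} = 7 \cdot 80 = 560$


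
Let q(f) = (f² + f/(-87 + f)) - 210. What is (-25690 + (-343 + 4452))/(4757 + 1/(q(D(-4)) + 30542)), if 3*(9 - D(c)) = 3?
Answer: -7403133908/1631838573 ≈ -4.5367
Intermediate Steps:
D(c) = 8 (D(c) = 9 - ⅓*3 = 9 - 1 = 8)
q(f) = -210 + f² + f/(-87 + f) (q(f) = (f² + f/(-87 + f)) - 210 = -210 + f² + f/(-87 + f))
(-25690 + (-343 + 4452))/(4757 + 1/(q(D(-4)) + 30542)) = (-25690 + (-343 + 4452))/(4757 + 1/((18270 + 8³ - 209*8 - 87*8²)/(-87 + 8) + 30542)) = (-25690 + 4109)/(4757 + 1/((18270 + 512 - 1672 - 87*64)/(-79) + 30542)) = -21581/(4757 + 1/(-(18270 + 512 - 1672 - 5568)/79 + 30542)) = -21581/(4757 + 1/(-1/79*11542 + 30542)) = -21581/(4757 + 1/(-11542/79 + 30542)) = -21581/(4757 + 1/(2401276/79)) = -21581/(4757 + 79/2401276) = -21581/11422870011/2401276 = -21581*2401276/11422870011 = -7403133908/1631838573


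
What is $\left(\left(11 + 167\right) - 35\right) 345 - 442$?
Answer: $48893$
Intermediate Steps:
$\left(\left(11 + 167\right) - 35\right) 345 - 442 = \left(178 - 35\right) 345 - 442 = 143 \cdot 345 - 442 = 49335 - 442 = 48893$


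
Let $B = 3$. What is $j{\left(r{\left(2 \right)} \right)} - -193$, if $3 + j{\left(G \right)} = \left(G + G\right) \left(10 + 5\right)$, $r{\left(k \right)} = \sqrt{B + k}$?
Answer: $190 + 30 \sqrt{5} \approx 257.08$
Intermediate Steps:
$r{\left(k \right)} = \sqrt{3 + k}$
$j{\left(G \right)} = -3 + 30 G$ ($j{\left(G \right)} = -3 + \left(G + G\right) \left(10 + 5\right) = -3 + 2 G 15 = -3 + 30 G$)
$j{\left(r{\left(2 \right)} \right)} - -193 = \left(-3 + 30 \sqrt{3 + 2}\right) - -193 = \left(-3 + 30 \sqrt{5}\right) + 193 = 190 + 30 \sqrt{5}$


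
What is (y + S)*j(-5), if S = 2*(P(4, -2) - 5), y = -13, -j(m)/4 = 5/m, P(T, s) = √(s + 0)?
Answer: -92 + 8*I*√2 ≈ -92.0 + 11.314*I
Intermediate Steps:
P(T, s) = √s
j(m) = -20/m
S = -10 + 2*I*√2 (S = 2*(√(-2) - 5) = 2*(I*√2 - 5) = 2*(-5 + I*√2) = -10 + 2*I*√2 ≈ -10.0 + 2.8284*I)
(y + S)*j(-5) = (-13 + (-10 + 2*I*√2))*(-20/(-5)) = (-23 + 2*I*√2)*(-20*(-⅕)) = (-23 + 2*I*√2)*4 = -92 + 8*I*√2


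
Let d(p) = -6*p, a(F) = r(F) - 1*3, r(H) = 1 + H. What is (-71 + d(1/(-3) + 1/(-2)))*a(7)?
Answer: -330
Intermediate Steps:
a(F) = -2 + F (a(F) = (1 + F) - 1*3 = (1 + F) - 3 = -2 + F)
d(p) = -6*p
(-71 + d(1/(-3) + 1/(-2)))*a(7) = (-71 - 6*(1/(-3) + 1/(-2)))*(-2 + 7) = (-71 - 6*(1*(-1/3) + 1*(-1/2)))*5 = (-71 - 6*(-1/3 - 1/2))*5 = (-71 - 6*(-5/6))*5 = (-71 + 5)*5 = -66*5 = -330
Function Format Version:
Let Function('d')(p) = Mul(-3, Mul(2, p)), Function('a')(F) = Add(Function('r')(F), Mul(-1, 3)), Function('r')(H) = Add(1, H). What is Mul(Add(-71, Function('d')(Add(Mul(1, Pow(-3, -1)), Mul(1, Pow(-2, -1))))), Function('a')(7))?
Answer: -330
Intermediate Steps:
Function('a')(F) = Add(-2, F) (Function('a')(F) = Add(Add(1, F), Mul(-1, 3)) = Add(Add(1, F), -3) = Add(-2, F))
Function('d')(p) = Mul(-6, p)
Mul(Add(-71, Function('d')(Add(Mul(1, Pow(-3, -1)), Mul(1, Pow(-2, -1))))), Function('a')(7)) = Mul(Add(-71, Mul(-6, Add(Mul(1, Pow(-3, -1)), Mul(1, Pow(-2, -1))))), Add(-2, 7)) = Mul(Add(-71, Mul(-6, Add(Mul(1, Rational(-1, 3)), Mul(1, Rational(-1, 2))))), 5) = Mul(Add(-71, Mul(-6, Add(Rational(-1, 3), Rational(-1, 2)))), 5) = Mul(Add(-71, Mul(-6, Rational(-5, 6))), 5) = Mul(Add(-71, 5), 5) = Mul(-66, 5) = -330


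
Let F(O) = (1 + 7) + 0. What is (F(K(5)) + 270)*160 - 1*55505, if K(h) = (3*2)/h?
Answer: -11025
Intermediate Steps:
K(h) = 6/h
F(O) = 8 (F(O) = 8 + 0 = 8)
(F(K(5)) + 270)*160 - 1*55505 = (8 + 270)*160 - 1*55505 = 278*160 - 55505 = 44480 - 55505 = -11025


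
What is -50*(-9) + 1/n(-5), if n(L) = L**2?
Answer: 11251/25 ≈ 450.04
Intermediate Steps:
-50*(-9) + 1/n(-5) = -50*(-9) + 1/((-5)**2) = 450 + 1/25 = 11251/25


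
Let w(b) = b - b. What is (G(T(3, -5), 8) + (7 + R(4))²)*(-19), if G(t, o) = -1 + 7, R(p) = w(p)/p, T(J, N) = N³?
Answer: -1045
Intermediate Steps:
w(b) = 0
R(p) = 0 (R(p) = 0/p = 0)
G(t, o) = 6
(G(T(3, -5), 8) + (7 + R(4))²)*(-19) = (6 + (7 + 0)²)*(-19) = (6 + 7²)*(-19) = (6 + 49)*(-19) = 55*(-19) = -1045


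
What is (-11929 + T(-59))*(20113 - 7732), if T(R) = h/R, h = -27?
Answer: -8713549704/59 ≈ -1.4769e+8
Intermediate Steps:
T(R) = -27/R
(-11929 + T(-59))*(20113 - 7732) = (-11929 - 27/(-59))*(20113 - 7732) = (-11929 - 27*(-1/59))*12381 = (-11929 + 27/59)*12381 = -703784/59*12381 = -8713549704/59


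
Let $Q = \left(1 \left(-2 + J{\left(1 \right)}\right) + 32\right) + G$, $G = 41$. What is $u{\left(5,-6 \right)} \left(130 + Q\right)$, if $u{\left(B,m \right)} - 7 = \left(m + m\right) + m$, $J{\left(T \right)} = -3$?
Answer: $-2178$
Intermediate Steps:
$u{\left(B,m \right)} = 7 + 3 m$ ($u{\left(B,m \right)} = 7 + \left(\left(m + m\right) + m\right) = 7 + \left(2 m + m\right) = 7 + 3 m$)
$Q = 68$ ($Q = \left(1 \left(-2 - 3\right) + 32\right) + 41 = \left(1 \left(-5\right) + 32\right) + 41 = \left(-5 + 32\right) + 41 = 27 + 41 = 68$)
$u{\left(5,-6 \right)} \left(130 + Q\right) = \left(7 + 3 \left(-6\right)\right) \left(130 + 68\right) = \left(7 - 18\right) 198 = \left(-11\right) 198 = -2178$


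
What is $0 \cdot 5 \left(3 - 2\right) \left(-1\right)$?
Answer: $0$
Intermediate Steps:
$0 \cdot 5 \left(3 - 2\right) \left(-1\right) = 0 \cdot 5 \cdot 1 \left(-1\right) = 0 \cdot 5 \left(-1\right) = 0 \left(-1\right) = 0$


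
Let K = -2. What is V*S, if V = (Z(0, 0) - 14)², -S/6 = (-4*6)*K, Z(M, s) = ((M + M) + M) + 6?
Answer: -18432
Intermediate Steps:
Z(M, s) = 6 + 3*M (Z(M, s) = (2*M + M) + 6 = 3*M + 6 = 6 + 3*M)
S = -288 (S = -6*(-4*6)*(-2) = -(-144)*(-2) = -6*48 = -288)
V = 64 (V = ((6 + 3*0) - 14)² = ((6 + 0) - 14)² = (6 - 14)² = (-8)² = 64)
V*S = 64*(-288) = -18432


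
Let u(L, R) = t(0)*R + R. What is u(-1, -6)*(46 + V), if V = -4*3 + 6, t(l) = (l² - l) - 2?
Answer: 240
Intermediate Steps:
t(l) = -2 + l² - l
u(L, R) = -R (u(L, R) = (-2 + 0² - 1*0)*R + R = (-2 + 0 + 0)*R + R = -2*R + R = -R)
V = -6 (V = -12 + 6 = -6)
u(-1, -6)*(46 + V) = (-1*(-6))*(46 - 6) = 6*40 = 240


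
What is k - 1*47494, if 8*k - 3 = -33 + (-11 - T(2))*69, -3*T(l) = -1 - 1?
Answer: -380787/8 ≈ -47598.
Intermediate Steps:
T(l) = ⅔ (T(l) = -(-1 - 1)/3 = -⅓*(-2) = ⅔)
k = -835/8 (k = 3/8 + (-33 + (-11 - 1*⅔)*69)/8 = 3/8 + (-33 + (-11 - ⅔)*69)/8 = 3/8 + (-33 - 35/3*69)/8 = 3/8 + (-33 - 805)/8 = 3/8 + (⅛)*(-838) = 3/8 - 419/4 = -835/8 ≈ -104.38)
k - 1*47494 = -835/8 - 1*47494 = -835/8 - 47494 = -380787/8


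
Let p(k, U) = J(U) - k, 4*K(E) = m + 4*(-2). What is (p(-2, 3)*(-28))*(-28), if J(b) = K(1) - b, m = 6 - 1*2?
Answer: -1568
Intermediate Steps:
m = 4 (m = 6 - 2 = 4)
K(E) = -1 (K(E) = (4 + 4*(-2))/4 = (4 - 8)/4 = (¼)*(-4) = -1)
J(b) = -1 - b
p(k, U) = -1 - U - k (p(k, U) = (-1 - U) - k = -1 - U - k)
(p(-2, 3)*(-28))*(-28) = ((-1 - 1*3 - 1*(-2))*(-28))*(-28) = ((-1 - 3 + 2)*(-28))*(-28) = -2*(-28)*(-28) = 56*(-28) = -1568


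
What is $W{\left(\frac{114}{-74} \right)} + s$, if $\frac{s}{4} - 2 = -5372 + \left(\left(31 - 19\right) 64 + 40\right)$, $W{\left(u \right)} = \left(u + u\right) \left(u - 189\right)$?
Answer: $- \frac{24177812}{1369} \approx -17661.0$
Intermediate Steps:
$W{\left(u \right)} = 2 u \left(-189 + u\right)$
$s = -18248$ ($s = 8 + 4 \left(-5372 + \left(\left(31 - 19\right) 64 + 40\right)\right) = 8 + 4 \left(-5372 + \left(12 \cdot 64 + 40\right)\right) = 8 + 4 \left(-5372 + \left(768 + 40\right)\right) = 8 + 4 \left(-5372 + 808\right) = 8 + 4 \left(-4564\right) = 8 - 18256 = -18248$)
$W{\left(\frac{114}{-74} \right)} + s = 2 \frac{114}{-74} \left(-189 + \frac{114}{-74}\right) - 18248 = 2 \cdot 114 \left(- \frac{1}{74}\right) \left(-189 + 114 \left(- \frac{1}{74}\right)\right) - 18248 = 2 \left(- \frac{57}{37}\right) \left(-189 - \frac{57}{37}\right) - 18248 = 2 \left(- \frac{57}{37}\right) \left(- \frac{7050}{37}\right) - 18248 = \frac{803700}{1369} - 18248 = - \frac{24177812}{1369}$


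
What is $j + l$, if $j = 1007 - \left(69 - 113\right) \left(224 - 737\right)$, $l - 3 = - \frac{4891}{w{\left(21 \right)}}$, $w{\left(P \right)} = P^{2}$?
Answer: $- \frac{9513733}{441} \approx -21573.0$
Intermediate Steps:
$l = - \frac{3568}{441}$ ($l = 3 - \frac{4891}{21^{2}} = 3 - \frac{4891}{441} = - \frac{3568}{441} \approx -8.0907$)
$j = -21565$ ($j = 1007 - \left(-44\right) \left(-513\right) = 1007 - 22572 = -21565$)
$j + l = -21565 - \frac{3568}{441} = - \frac{9513733}{441}$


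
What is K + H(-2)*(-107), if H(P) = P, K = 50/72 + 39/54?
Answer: 2585/12 ≈ 215.42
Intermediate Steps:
K = 17/12 (K = 50*(1/72) + 39*(1/54) = 25/36 + 13/18 = 17/12 ≈ 1.4167)
K + H(-2)*(-107) = 17/12 - 2*(-107) = 17/12 + 214 = 2585/12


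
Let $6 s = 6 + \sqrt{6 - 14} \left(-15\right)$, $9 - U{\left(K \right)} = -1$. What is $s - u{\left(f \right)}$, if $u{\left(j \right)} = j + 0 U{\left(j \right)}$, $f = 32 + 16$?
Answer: $-47 - 5 i \sqrt{2} \approx -47.0 - 7.0711 i$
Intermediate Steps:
$f = 48$
$U{\left(K \right)} = 10$ ($U{\left(K \right)} = 9 - -1 = 9 + 1 = 10$)
$u{\left(j \right)} = j$ ($u{\left(j \right)} = j + 0 \cdot 10 = j + 0 = j$)
$s = 1 - 5 i \sqrt{2}$ ($s = \frac{6 + \sqrt{6 - 14} \left(-15\right)}{6} = \frac{6 + \sqrt{-8} \left(-15\right)}{6} = \frac{6 + 2 i \sqrt{2} \left(-15\right)}{6} = \frac{6 - 30 i \sqrt{2}}{6} = 1 - 5 i \sqrt{2} \approx 1.0 - 7.0711 i$)
$s - u{\left(f \right)} = \left(1 - 5 i \sqrt{2}\right) - 48 = -47 - 5 i \sqrt{2}$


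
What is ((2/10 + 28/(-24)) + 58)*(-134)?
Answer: -114637/15 ≈ -7642.5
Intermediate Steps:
((2/10 + 28/(-24)) + 58)*(-134) = ((2*(⅒) + 28*(-1/24)) + 58)*(-134) = ((⅕ - 7/6) + 58)*(-134) = (-29/30 + 58)*(-134) = (1711/30)*(-134) = -114637/15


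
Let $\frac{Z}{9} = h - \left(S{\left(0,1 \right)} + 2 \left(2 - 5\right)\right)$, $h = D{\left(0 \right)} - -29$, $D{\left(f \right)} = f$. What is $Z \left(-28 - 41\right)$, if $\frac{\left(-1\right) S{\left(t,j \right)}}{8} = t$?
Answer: $-21735$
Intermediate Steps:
$S{\left(t,j \right)} = - 8 t$
$h = 29$ ($h = 0 - -29 = 0 + 29 = 29$)
$Z = 315$ ($Z = 9 \left(29 - \left(\left(-8\right) 0 + 2 \left(2 - 5\right)\right)\right) = 9 \left(29 - \left(0 + 2 \left(-3\right)\right)\right) = 9 \left(29 - \left(0 - 6\right)\right) = 9 \left(29 - -6\right) = 9 \left(29 + 6\right) = 9 \cdot 35 = 315$)
$Z \left(-28 - 41\right) = 315 \left(-28 - 41\right) = 315 \left(-69\right) = -21735$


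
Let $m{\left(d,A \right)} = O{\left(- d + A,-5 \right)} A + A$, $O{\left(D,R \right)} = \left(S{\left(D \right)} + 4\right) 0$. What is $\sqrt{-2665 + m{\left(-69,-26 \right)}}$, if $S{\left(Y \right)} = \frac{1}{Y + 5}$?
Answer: $3 i \sqrt{299} \approx 51.875 i$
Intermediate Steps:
$S{\left(Y \right)} = \frac{1}{5 + Y}$
$O{\left(D,R \right)} = 0$ ($O{\left(D,R \right)} = \left(\frac{1}{5 + D} + 4\right) 0 = \left(4 + \frac{1}{5 + D}\right) 0 = 0$)
$m{\left(d,A \right)} = A$ ($m{\left(d,A \right)} = 0 A + A = 0 + A = A$)
$\sqrt{-2665 + m{\left(-69,-26 \right)}} = \sqrt{-2665 - 26} = \sqrt{-2691} = 3 i \sqrt{299}$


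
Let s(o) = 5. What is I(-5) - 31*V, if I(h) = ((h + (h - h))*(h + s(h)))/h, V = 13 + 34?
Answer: -1457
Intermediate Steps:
V = 47
I(h) = 5 + h (I(h) = ((h + (h - h))*(h + 5))/h = ((h + 0)*(5 + h))/h = (h*(5 + h))/h = 5 + h)
I(-5) - 31*V = (5 - 5) - 31*47 = 0 - 1457 = -1457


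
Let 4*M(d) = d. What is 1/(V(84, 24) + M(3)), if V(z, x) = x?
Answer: 4/99 ≈ 0.040404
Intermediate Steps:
M(d) = d/4
1/(V(84, 24) + M(3)) = 1/(24 + (1/4)*3) = 1/(24 + 3/4) = 1/(99/4) = 4/99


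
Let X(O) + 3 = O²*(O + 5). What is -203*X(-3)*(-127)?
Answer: 386715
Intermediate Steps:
X(O) = -3 + O²*(5 + O) (X(O) = -3 + O²*(O + 5) = -3 + O²*(5 + O))
-203*X(-3)*(-127) = -203*(-3 + (-3)³ + 5*(-3)²)*(-127) = -203*(-3 - 27 + 5*9)*(-127) = -203*(-3 - 27 + 45)*(-127) = -203*15*(-127) = -3045*(-127) = 386715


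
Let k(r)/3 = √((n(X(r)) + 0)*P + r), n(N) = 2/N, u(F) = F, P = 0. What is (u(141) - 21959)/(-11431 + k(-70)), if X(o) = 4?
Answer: 35628794/18666913 + 65454*I*√70/130668391 ≈ 1.9087 + 0.004191*I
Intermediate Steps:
k(r) = 3*√r (k(r) = 3*√((2/4 + 0)*0 + r) = 3*√((2*(¼) + 0)*0 + r) = 3*√((½ + 0)*0 + r) = 3*√((½)*0 + r) = 3*√(0 + r) = 3*√r)
(u(141) - 21959)/(-11431 + k(-70)) = (141 - 21959)/(-11431 + 3*√(-70)) = -21818/(-11431 + 3*(I*√70)) = -21818/(-11431 + 3*I*√70)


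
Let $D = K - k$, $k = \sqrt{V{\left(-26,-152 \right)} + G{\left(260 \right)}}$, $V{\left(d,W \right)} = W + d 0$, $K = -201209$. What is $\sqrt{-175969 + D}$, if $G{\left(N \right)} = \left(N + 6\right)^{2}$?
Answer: $\sqrt{-377178 - 2 \sqrt{17651}} \approx 614.36 i$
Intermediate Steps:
$V{\left(d,W \right)} = W$ ($V{\left(d,W \right)} = W + 0 = W$)
$G{\left(N \right)} = \left(6 + N\right)^{2}$
$k = 2 \sqrt{17651}$ ($k = \sqrt{-152 + \left(6 + 260\right)^{2}} = \sqrt{-152 + 266^{2}} = \sqrt{-152 + 70756} = \sqrt{70604} = 2 \sqrt{17651} \approx 265.71$)
$D = -201209 - 2 \sqrt{17651} \approx -2.0147 \cdot 10^{5}$
$\sqrt{-175969 + D} = \sqrt{-175969 - \left(201209 + 2 \sqrt{17651}\right)} = \sqrt{-377178 - 2 \sqrt{17651}}$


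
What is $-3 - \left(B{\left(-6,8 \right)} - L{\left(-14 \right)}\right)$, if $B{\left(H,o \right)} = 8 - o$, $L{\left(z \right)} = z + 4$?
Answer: $-13$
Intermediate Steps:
$L{\left(z \right)} = 4 + z$
$-3 - \left(B{\left(-6,8 \right)} - L{\left(-14 \right)}\right) = -3 - \left(\left(8 - 8\right) - \left(4 - 14\right)\right) = -3 - \left(\left(8 - 8\right) - -10\right) = -3 - \left(0 + 10\right) = -3 - 10 = -13$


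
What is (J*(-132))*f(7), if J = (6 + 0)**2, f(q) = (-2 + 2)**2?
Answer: 0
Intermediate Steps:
f(q) = 0 (f(q) = 0**2 = 0)
J = 36 (J = 6**2 = 36)
(J*(-132))*f(7) = (36*(-132))*0 = -4752*0 = 0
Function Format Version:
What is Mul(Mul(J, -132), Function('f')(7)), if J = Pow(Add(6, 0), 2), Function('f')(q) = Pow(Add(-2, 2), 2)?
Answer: 0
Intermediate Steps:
Function('f')(q) = 0 (Function('f')(q) = Pow(0, 2) = 0)
J = 36 (J = Pow(6, 2) = 36)
Mul(Mul(J, -132), Function('f')(7)) = Mul(Mul(36, -132), 0) = Mul(-4752, 0) = 0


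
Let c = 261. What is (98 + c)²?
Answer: 128881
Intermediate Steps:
(98 + c)² = (98 + 261)² = 359² = 128881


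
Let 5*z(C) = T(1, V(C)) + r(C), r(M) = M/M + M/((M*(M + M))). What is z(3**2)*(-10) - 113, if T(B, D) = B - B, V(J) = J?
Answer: -1036/9 ≈ -115.11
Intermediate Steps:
T(B, D) = 0
r(M) = 1 + 1/(2*M) (r(M) = 1 + M/((M*(2*M))) = 1 + M/((2*M**2)) = 1 + M*(1/(2*M**2)) = 1 + 1/(2*M))
z(C) = (1/2 + C)/(5*C) (z(C) = (0 + (1/2 + C)/C)/5 = ((1/2 + C)/C)/5 = (1/2 + C)/(5*C))
z(3**2)*(-10) - 113 = ((1 + 2*3**2)/(10*(3**2)))*(-10) - 113 = ((1/10)*(1 + 2*9)/9)*(-10) - 113 = ((1/10)*(1/9)*(1 + 18))*(-10) - 113 = ((1/10)*(1/9)*19)*(-10) - 113 = (19/90)*(-10) - 113 = -19/9 - 113 = -1036/9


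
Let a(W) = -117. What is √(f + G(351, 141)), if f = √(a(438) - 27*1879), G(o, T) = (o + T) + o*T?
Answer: √(49983 + 15*I*√226) ≈ 223.57 + 0.5043*I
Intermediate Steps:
G(o, T) = T + o + T*o (G(o, T) = (T + o) + T*o = T + o + T*o)
f = 15*I*√226 (f = √(-117 - 27*1879) = √(-117 - 50733) = √(-50850) = 15*I*√226 ≈ 225.5*I)
√(f + G(351, 141)) = √(15*I*√226 + (141 + 351 + 141*351)) = √(15*I*√226 + (141 + 351 + 49491)) = √(15*I*√226 + 49983) = √(49983 + 15*I*√226)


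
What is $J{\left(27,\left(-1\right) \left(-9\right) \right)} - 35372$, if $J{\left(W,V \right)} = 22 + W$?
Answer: $-35323$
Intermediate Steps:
$J{\left(27,\left(-1\right) \left(-9\right) \right)} - 35372 = \left(22 + 27\right) - 35372 = 49 - 35372 = -35323$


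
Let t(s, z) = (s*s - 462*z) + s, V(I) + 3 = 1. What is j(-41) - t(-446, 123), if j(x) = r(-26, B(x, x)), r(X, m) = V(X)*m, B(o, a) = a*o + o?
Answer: -144924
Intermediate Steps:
V(I) = -2 (V(I) = -3 + 1 = -2)
B(o, a) = o + a*o
r(X, m) = -2*m
t(s, z) = s + s² - 462*z (t(s, z) = (s² - 462*z) + s = s + s² - 462*z)
j(x) = -2*x*(1 + x)
j(-41) - t(-446, 123) = -2*(-41)*(1 - 41) - (-446 + (-446)² - 462*123) = -2*(-41)*(-40) - (-446 + 198916 - 56826) = -3280 - 1*141644 = -3280 - 141644 = -144924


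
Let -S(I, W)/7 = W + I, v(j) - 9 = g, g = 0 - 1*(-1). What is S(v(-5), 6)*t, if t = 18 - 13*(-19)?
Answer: -29680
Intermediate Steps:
g = 1 (g = 0 + 1 = 1)
v(j) = 10 (v(j) = 9 + 1 = 10)
t = 265 (t = 18 + 247 = 265)
S(I, W) = -7*I - 7*W (S(I, W) = -7*(W + I) = -7*(I + W) = -7*I - 7*W)
S(v(-5), 6)*t = (-7*10 - 7*6)*265 = (-70 - 42)*265 = -112*265 = -29680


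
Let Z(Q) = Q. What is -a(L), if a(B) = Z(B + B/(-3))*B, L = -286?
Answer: -163592/3 ≈ -54531.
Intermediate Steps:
a(B) = 2*B**2/3 (a(B) = (B + B/(-3))*B = (B + B*(-1/3))*B = (B - B/3)*B = (2*B/3)*B = 2*B**2/3)
-a(L) = -2*(-286)**2/3 = -2*81796/3 = -1*163592/3 = -163592/3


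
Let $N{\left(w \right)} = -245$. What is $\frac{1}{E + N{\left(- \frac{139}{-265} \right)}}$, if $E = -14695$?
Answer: $- \frac{1}{14940} \approx -6.6934 \cdot 10^{-5}$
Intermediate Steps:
$\frac{1}{E + N{\left(- \frac{139}{-265} \right)}} = \frac{1}{-14695 - 245} = \frac{1}{-14940} = - \frac{1}{14940}$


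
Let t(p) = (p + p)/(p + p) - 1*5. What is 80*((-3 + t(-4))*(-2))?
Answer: 1120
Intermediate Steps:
t(p) = -4 (t(p) = (2*p)/((2*p)) - 5 = (2*p)*(1/(2*p)) - 5 = 1 - 5 = -4)
80*((-3 + t(-4))*(-2)) = 80*((-3 - 4)*(-2)) = 80*(-7*(-2)) = 80*14 = 1120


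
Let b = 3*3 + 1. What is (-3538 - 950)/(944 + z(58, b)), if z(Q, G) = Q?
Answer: -748/167 ≈ -4.4790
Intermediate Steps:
b = 10 (b = 9 + 1 = 10)
(-3538 - 950)/(944 + z(58, b)) = (-3538 - 950)/(944 + 58) = -4488/1002 = -4488*1/1002 = -748/167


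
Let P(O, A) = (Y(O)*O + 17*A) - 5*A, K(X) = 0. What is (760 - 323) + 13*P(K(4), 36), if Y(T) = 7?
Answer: 6053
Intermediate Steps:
P(O, A) = 7*O + 12*A (P(O, A) = (7*O + 17*A) - 5*A = 7*O + 12*A)
(760 - 323) + 13*P(K(4), 36) = (760 - 323) + 13*(7*0 + 12*36) = 437 + 13*(0 + 432) = 437 + 13*432 = 437 + 5616 = 6053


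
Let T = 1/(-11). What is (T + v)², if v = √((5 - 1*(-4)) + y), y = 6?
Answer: 1816/121 - 2*√15/11 ≈ 14.304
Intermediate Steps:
v = √15 (v = √((5 - 1*(-4)) + 6) = √((5 + 4) + 6) = √(9 + 6) = √15 ≈ 3.8730)
T = -1/11 ≈ -0.090909
(T + v)² = (-1/11 + √15)²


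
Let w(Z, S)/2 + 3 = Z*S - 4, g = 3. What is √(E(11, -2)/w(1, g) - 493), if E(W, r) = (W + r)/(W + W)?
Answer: I*√954547/44 ≈ 22.205*I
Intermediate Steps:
w(Z, S) = -14 + 2*S*Z (w(Z, S) = -6 + 2*(Z*S - 4) = -6 + 2*(S*Z - 4) = -6 + 2*(-4 + S*Z) = -6 + (-8 + 2*S*Z) = -14 + 2*S*Z)
E(W, r) = (W + r)/(2*W) (E(W, r) = (W + r)/((2*W)) = (W + r)*(1/(2*W)) = (W + r)/(2*W))
√(E(11, -2)/w(1, g) - 493) = √(((½)*(11 - 2)/11)/(-14 + 2*3*1) - 493) = √(((½)*(1/11)*9)/(-14 + 6) - 493) = √((9/22)/(-8) - 493) = √((9/22)*(-⅛) - 493) = √(-9/176 - 493) = √(-86777/176) = I*√954547/44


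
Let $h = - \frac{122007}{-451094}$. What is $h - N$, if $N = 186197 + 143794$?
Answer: $- \frac{148856838147}{451094} \approx -3.2999 \cdot 10^{5}$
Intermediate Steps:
$N = 329991$
$h = \frac{122007}{451094}$ ($h = \left(-122007\right) \left(- \frac{1}{451094}\right) = \frac{122007}{451094} \approx 0.27047$)
$h - N = \frac{122007}{451094} - 329991 = - \frac{148856838147}{451094}$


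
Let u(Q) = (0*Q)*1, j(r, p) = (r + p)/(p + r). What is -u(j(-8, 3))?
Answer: 0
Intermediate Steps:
j(r, p) = 1 (j(r, p) = (p + r)/(p + r) = 1)
u(Q) = 0 (u(Q) = 0*1 = 0)
-u(j(-8, 3)) = -1*0 = 0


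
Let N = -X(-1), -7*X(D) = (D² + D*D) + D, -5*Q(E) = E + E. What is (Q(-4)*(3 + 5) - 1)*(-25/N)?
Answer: -2065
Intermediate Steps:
Q(E) = -2*E/5 (Q(E) = -(E + E)/5 = -2*E/5)
X(D) = -2*D²/7 - D/7 (X(D) = -((D² + D*D) + D)/7 = -((D² + D²) + D)/7 = -(2*D² + D)/7 = -(D + 2*D²)/7 = -2*D²/7 - D/7)
N = ⅐ (N = -(-1)*(-1)*(1 + 2*(-1))/7 = -(-1)*(-1)*(1 - 2)/7 = -(-1)*(-1)*(-1)/7 = -1*(-⅐) = ⅐ ≈ 0.14286)
(Q(-4)*(3 + 5) - 1)*(-25/N) = ((-⅖*(-4))*(3 + 5) - 1)*(-25/⅐) = ((8/5)*8 - 1)*(-25*7) = (64/5 - 1)*(-175) = (59/5)*(-175) = -2065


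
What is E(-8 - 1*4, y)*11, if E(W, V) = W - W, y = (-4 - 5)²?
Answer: 0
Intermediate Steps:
y = 81 (y = (-9)² = 81)
E(W, V) = 0
E(-8 - 1*4, y)*11 = 0*11 = 0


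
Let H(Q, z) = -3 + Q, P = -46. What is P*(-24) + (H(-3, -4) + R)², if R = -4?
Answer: 1204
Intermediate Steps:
P*(-24) + (H(-3, -4) + R)² = -46*(-24) + ((-3 - 3) - 4)² = 1104 + (-6 - 4)² = 1104 + (-10)² = 1104 + 100 = 1204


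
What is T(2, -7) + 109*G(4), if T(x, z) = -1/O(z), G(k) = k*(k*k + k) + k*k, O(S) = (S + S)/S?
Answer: 20927/2 ≈ 10464.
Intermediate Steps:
O(S) = 2 (O(S) = (2*S)/S = 2)
G(k) = k² + k*(k + k²) (G(k) = k*(k² + k) + k² = k*(k + k²) + k² = k² + k*(k + k²))
T(x, z) = -½ (T(x, z) = -1/2 = -1*½ = -½)
T(2, -7) + 109*G(4) = -½ + 109*(4²*(2 + 4)) = -½ + 109*(16*6) = -½ + 109*96 = -½ + 10464 = 20927/2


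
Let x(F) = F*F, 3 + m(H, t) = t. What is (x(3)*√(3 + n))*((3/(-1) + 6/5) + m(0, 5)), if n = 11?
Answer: 9*√14/5 ≈ 6.7350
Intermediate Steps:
m(H, t) = -3 + t
x(F) = F²
(x(3)*√(3 + n))*((3/(-1) + 6/5) + m(0, 5)) = (3²*√(3 + 11))*((3/(-1) + 6/5) + (-3 + 5)) = (9*√14)*((3*(-1) + 6*(⅕)) + 2) = (9*√14)*((-3 + 6/5) + 2) = (9*√14)*(-9/5 + 2) = (9*√14)*(⅕) = 9*√14/5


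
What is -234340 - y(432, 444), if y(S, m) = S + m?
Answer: -235216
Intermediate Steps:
-234340 - y(432, 444) = -234340 - (432 + 444) = -234340 - 1*876 = -234340 - 876 = -235216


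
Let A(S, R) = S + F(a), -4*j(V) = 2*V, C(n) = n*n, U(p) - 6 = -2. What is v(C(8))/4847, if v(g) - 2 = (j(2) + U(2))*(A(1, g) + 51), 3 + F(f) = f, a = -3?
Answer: 140/4847 ≈ 0.028884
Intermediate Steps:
U(p) = 4 (U(p) = 6 - 2 = 4)
C(n) = n²
F(f) = -3 + f
j(V) = -V/2
A(S, R) = -6 + S (A(S, R) = S + (-3 - 3) = S - 6 = -6 + S)
v(g) = 140 (v(g) = 2 + (-½*2 + 4)*((-6 + 1) + 51) = 2 + (-1 + 4)*(-5 + 51) = 2 + 3*46 = 2 + 138 = 140)
v(C(8))/4847 = 140/4847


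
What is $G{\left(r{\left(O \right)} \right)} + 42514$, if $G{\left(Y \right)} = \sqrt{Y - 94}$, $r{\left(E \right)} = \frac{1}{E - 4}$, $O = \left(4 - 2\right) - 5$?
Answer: $42514 + \frac{i \sqrt{4613}}{7} \approx 42514.0 + 9.7027 i$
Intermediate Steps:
$O = -3$ ($O = 2 - 5 = -3$)
$r{\left(E \right)} = \frac{1}{-4 + E}$
$G{\left(Y \right)} = \sqrt{-94 + Y}$
$G{\left(r{\left(O \right)} \right)} + 42514 = \sqrt{-94 + \frac{1}{-4 - 3}} + 42514 = \sqrt{-94 + \frac{1}{-7}} + 42514 = \sqrt{-94 - \frac{1}{7}} + 42514 = \sqrt{- \frac{659}{7}} + 42514 = \frac{i \sqrt{4613}}{7} + 42514 = 42514 + \frac{i \sqrt{4613}}{7}$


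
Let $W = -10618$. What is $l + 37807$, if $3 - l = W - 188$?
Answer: $48616$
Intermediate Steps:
$l = 10809$ ($l = 3 - \left(-10618 - 188\right) = 3 - -10806 = 3 + 10806 = 10809$)
$l + 37807 = 10809 + 37807 = 48616$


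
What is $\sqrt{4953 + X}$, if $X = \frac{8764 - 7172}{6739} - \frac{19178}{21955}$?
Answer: $\frac{\sqrt{108410223947454095235}}{147954745} \approx 70.373$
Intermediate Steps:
$X = - \frac{94288182}{147954745}$ ($X = \left(8764 - 7172\right) \frac{1}{6739} - \frac{19178}{21955} = 1592 \cdot \frac{1}{6739} - \frac{19178}{21955} = \frac{1592}{6739} - \frac{19178}{21955} = - \frac{94288182}{147954745} \approx -0.63728$)
$\sqrt{4953 + X} = \sqrt{4953 - \frac{94288182}{147954745}} = \sqrt{\frac{732725563803}{147954745}} = \frac{\sqrt{108410223947454095235}}{147954745}$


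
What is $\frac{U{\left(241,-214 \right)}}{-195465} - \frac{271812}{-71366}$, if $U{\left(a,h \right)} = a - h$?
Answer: $\frac{5309726105}{1394955519} \approx 3.8064$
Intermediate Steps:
$\frac{U{\left(241,-214 \right)}}{-195465} - \frac{271812}{-71366} = \frac{241 - -214}{-195465} - \frac{271812}{-71366} = \left(241 + 214\right) \left(- \frac{1}{195465}\right) - - \frac{135906}{35683} = 455 \left(- \frac{1}{195465}\right) + \frac{135906}{35683} = - \frac{91}{39093} + \frac{135906}{35683} = \frac{5309726105}{1394955519}$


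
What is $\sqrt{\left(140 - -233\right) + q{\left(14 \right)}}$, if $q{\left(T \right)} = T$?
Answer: $3 \sqrt{43} \approx 19.672$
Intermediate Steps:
$\sqrt{\left(140 - -233\right) + q{\left(14 \right)}} = \sqrt{\left(140 - -233\right) + 14} = \sqrt{\left(140 + 233\right) + 14} = \sqrt{373 + 14} = \sqrt{387} = 3 \sqrt{43}$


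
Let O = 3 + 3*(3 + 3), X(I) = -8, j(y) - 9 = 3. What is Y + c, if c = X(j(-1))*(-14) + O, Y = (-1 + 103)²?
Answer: 10537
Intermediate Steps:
j(y) = 12 (j(y) = 9 + 3 = 12)
O = 21 (O = 3 + 3*6 = 3 + 18 = 21)
Y = 10404 (Y = 102² = 10404)
c = 133 (c = -8*(-14) + 21 = 112 + 21 = 133)
Y + c = 10404 + 133 = 10537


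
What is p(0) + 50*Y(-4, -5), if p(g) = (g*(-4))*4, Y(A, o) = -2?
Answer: -100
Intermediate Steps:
p(g) = -16*g (p(g) = -4*g*4 = -16*g)
p(0) + 50*Y(-4, -5) = -16*0 + 50*(-2) = 0 - 100 = -100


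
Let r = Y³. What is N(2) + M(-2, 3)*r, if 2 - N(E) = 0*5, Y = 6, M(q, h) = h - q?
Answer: 1082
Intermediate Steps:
N(E) = 2 (N(E) = 2 - 0*5 = 2 - 1*0 = 2 + 0 = 2)
r = 216 (r = 6³ = 216)
N(2) + M(-2, 3)*r = 2 + (3 - 1*(-2))*216 = 2 + (3 + 2)*216 = 2 + 5*216 = 2 + 1080 = 1082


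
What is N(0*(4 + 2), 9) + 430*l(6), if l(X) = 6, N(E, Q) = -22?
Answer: 2558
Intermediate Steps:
N(0*(4 + 2), 9) + 430*l(6) = -22 + 430*6 = -22 + 2580 = 2558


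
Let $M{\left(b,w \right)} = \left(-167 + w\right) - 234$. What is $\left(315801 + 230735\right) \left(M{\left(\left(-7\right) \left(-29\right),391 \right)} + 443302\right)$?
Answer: $242275036512$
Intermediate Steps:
$M{\left(b,w \right)} = -401 + w$
$\left(315801 + 230735\right) \left(M{\left(\left(-7\right) \left(-29\right),391 \right)} + 443302\right) = \left(315801 + 230735\right) \left(\left(-401 + 391\right) + 443302\right) = 546536 \left(-10 + 443302\right) = 546536 \cdot 443292 = 242275036512$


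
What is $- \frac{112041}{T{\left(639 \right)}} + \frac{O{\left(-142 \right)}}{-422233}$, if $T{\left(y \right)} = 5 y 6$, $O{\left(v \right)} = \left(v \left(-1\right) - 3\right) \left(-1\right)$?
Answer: $- \frac{5256082547}{899356290} \approx -5.8443$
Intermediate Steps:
$O{\left(v \right)} = 3 + v$ ($O{\left(v \right)} = \left(- v - 3\right) \left(-1\right) = \left(-3 - v\right) \left(-1\right) = 3 + v$)
$T{\left(y \right)} = 30 y$
$- \frac{112041}{T{\left(639 \right)}} + \frac{O{\left(-142 \right)}}{-422233} = - \frac{112041}{30 \cdot 639} + \frac{3 - 142}{-422233} = - \frac{112041}{19170} - - \frac{139}{422233} = \left(-112041\right) \frac{1}{19170} + \frac{139}{422233} = - \frac{12449}{2130} + \frac{139}{422233} = - \frac{5256082547}{899356290}$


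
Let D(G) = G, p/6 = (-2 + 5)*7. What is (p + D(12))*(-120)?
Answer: -16560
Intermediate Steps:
p = 126 (p = 6*((-2 + 5)*7) = 6*(3*7) = 6*21 = 126)
(p + D(12))*(-120) = (126 + 12)*(-120) = 138*(-120) = -16560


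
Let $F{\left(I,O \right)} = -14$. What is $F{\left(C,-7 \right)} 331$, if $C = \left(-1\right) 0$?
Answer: $-4634$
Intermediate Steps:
$C = 0$
$F{\left(C,-7 \right)} 331 = \left(-14\right) 331 = -4634$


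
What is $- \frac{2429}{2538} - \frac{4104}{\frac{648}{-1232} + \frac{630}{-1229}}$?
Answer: $\frac{218989789459}{55432458} \approx 3950.6$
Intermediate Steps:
$- \frac{2429}{2538} - \frac{4104}{\frac{648}{-1232} + \frac{630}{-1229}} = \left(-2429\right) \frac{1}{2538} - \frac{4104}{648 \left(- \frac{1}{1232}\right) + 630 \left(- \frac{1}{1229}\right)} = - \frac{2429}{2538} - \frac{4104}{- \frac{81}{154} - \frac{630}{1229}} = - \frac{2429}{2538} - \frac{4104}{- \frac{196569}{189266}} = - \frac{2429}{2538} - - \frac{86305296}{21841} = - \frac{2429}{2538} + \frac{86305296}{21841} = \frac{218989789459}{55432458}$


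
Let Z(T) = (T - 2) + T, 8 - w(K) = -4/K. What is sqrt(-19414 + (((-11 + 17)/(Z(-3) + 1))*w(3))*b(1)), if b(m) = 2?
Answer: I*sqrt(19430) ≈ 139.39*I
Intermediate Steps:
w(K) = 8 + 4/K (w(K) = 8 - (-4)/K = 8 + 4/K)
Z(T) = -2 + 2*T (Z(T) = (-2 + T) + T = -2 + 2*T)
sqrt(-19414 + (((-11 + 17)/(Z(-3) + 1))*w(3))*b(1)) = sqrt(-19414 + (((-11 + 17)/((-2 + 2*(-3)) + 1))*(8 + 4/3))*2) = sqrt(-19414 + ((6/((-2 - 6) + 1))*(8 + 4*(1/3)))*2) = sqrt(-19414 + ((6/(-8 + 1))*(8 + 4/3))*2) = sqrt(-19414 + ((6/(-7))*(28/3))*2) = sqrt(-19414 + ((6*(-1/7))*(28/3))*2) = sqrt(-19414 - 6/7*28/3*2) = sqrt(-19414 - 8*2) = sqrt(-19414 - 16) = sqrt(-19430) = I*sqrt(19430)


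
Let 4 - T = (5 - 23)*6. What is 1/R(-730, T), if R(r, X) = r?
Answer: -1/730 ≈ -0.0013699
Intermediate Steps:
T = 112 (T = 4 - (5 - 23)*6 = 4 - (-18)*6 = 4 - 1*(-108) = 4 + 108 = 112)
1/R(-730, T) = 1/(-730) = -1/730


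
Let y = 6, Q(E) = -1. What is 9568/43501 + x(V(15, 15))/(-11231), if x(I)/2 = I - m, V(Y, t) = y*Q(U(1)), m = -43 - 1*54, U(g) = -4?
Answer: 99541026/488559731 ≈ 0.20374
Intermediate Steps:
m = -97 (m = -43 - 54 = -97)
V(Y, t) = -6 (V(Y, t) = 6*(-1) = -6)
x(I) = 194 + 2*I (x(I) = 2*(I - 1*(-97)) = 2*(I + 97) = 2*(97 + I) = 194 + 2*I)
9568/43501 + x(V(15, 15))/(-11231) = 9568/43501 + (194 + 2*(-6))/(-11231) = 9568*(1/43501) + (194 - 12)*(-1/11231) = 9568/43501 + 182*(-1/11231) = 9568/43501 - 182/11231 = 99541026/488559731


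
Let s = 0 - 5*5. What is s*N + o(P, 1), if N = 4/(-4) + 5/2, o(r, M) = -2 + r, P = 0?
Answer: -79/2 ≈ -39.500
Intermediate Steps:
N = 3/2 (N = 4*(-¼) + 5*(½) = -1 + 5/2 = 3/2 ≈ 1.5000)
s = -25 (s = 0 - 25 = -25)
s*N + o(P, 1) = -25*3/2 + (-2 + 0) = -75/2 - 2 = -79/2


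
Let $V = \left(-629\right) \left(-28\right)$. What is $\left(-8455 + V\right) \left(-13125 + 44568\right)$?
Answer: $287923551$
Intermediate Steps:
$V = 17612$
$\left(-8455 + V\right) \left(-13125 + 44568\right) = \left(-8455 + 17612\right) \left(-13125 + 44568\right) = 9157 \cdot 31443 = 287923551$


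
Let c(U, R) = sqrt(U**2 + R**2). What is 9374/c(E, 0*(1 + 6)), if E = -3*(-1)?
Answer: 9374/3 ≈ 3124.7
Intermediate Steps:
E = 3
c(U, R) = sqrt(R**2 + U**2)
9374/c(E, 0*(1 + 6)) = 9374/(sqrt((0*(1 + 6))**2 + 3**2)) = 9374/(sqrt((0*7)**2 + 9)) = 9374/(sqrt(0**2 + 9)) = 9374/(sqrt(0 + 9)) = 9374/(sqrt(9)) = 9374/3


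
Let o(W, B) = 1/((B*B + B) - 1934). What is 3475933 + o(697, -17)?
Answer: 5777000645/1662 ≈ 3.4759e+6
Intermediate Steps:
o(W, B) = 1/(-1934 + B + B**2) (o(W, B) = 1/((B**2 + B) - 1934) = 1/((B + B**2) - 1934) = 1/(-1934 + B + B**2))
3475933 + o(697, -17) = 3475933 + 1/(-1934 - 17 + (-17)**2) = 3475933 + 1/(-1934 - 17 + 289) = 3475933 + 1/(-1662) = 3475933 - 1/1662 = 5777000645/1662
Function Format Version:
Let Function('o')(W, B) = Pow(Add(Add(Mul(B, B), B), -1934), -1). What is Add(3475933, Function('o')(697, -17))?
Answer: Rational(5777000645, 1662) ≈ 3.4759e+6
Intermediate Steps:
Function('o')(W, B) = Pow(Add(-1934, B, Pow(B, 2)), -1) (Function('o')(W, B) = Pow(Add(Add(Pow(B, 2), B), -1934), -1) = Pow(Add(Add(B, Pow(B, 2)), -1934), -1) = Pow(Add(-1934, B, Pow(B, 2)), -1))
Add(3475933, Function('o')(697, -17)) = Add(3475933, Pow(Add(-1934, -17, Pow(-17, 2)), -1)) = Add(3475933, Pow(Add(-1934, -17, 289), -1)) = Add(3475933, Pow(-1662, -1)) = Add(3475933, Rational(-1, 1662)) = Rational(5777000645, 1662)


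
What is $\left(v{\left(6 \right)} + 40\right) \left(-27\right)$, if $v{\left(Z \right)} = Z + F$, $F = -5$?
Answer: $-1107$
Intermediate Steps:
$v{\left(Z \right)} = -5 + Z$ ($v{\left(Z \right)} = Z - 5 = -5 + Z$)
$\left(v{\left(6 \right)} + 40\right) \left(-27\right) = \left(\left(-5 + 6\right) + 40\right) \left(-27\right) = \left(1 + 40\right) \left(-27\right) = 41 \left(-27\right) = -1107$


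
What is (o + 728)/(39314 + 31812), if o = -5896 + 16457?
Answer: 213/1342 ≈ 0.15872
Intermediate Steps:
o = 10561
(o + 728)/(39314 + 31812) = (10561 + 728)/(39314 + 31812) = 11289/71126 = 11289*(1/71126) = 213/1342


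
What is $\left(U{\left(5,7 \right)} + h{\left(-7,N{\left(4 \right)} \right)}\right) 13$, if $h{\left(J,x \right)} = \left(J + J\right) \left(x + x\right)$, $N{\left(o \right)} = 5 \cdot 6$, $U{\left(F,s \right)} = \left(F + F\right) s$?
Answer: $-10010$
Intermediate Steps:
$U{\left(F,s \right)} = 2 F s$
$N{\left(o \right)} = 30$
$h{\left(J,x \right)} = 4 J x$ ($h{\left(J,x \right)} = 2 J 2 x = 4 J x$)
$\left(U{\left(5,7 \right)} + h{\left(-7,N{\left(4 \right)} \right)}\right) 13 = \left(2 \cdot 5 \cdot 7 + 4 \left(-7\right) 30\right) 13 = \left(70 - 840\right) 13 = \left(-770\right) 13 = -10010$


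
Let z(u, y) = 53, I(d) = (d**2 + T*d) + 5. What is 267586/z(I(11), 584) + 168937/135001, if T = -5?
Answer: 36133331247/7155053 ≈ 5050.0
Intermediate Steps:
I(d) = 5 + d**2 - 5*d (I(d) = (d**2 - 5*d) + 5 = 5 + d**2 - 5*d)
267586/z(I(11), 584) + 168937/135001 = 267586/53 + 168937/135001 = 36133331247/7155053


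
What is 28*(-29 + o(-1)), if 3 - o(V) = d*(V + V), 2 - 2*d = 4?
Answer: -784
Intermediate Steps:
d = -1 (d = 1 - 1/2*4 = 1 - 2 = -1)
o(V) = 3 + 2*V (o(V) = 3 - (-1)*(V + V) = 3 - (-1)*2*V = 3 - (-2)*V = 3 + 2*V)
28*(-29 + o(-1)) = 28*(-29 + (3 + 2*(-1))) = 28*(-29 + (3 - 2)) = 28*(-29 + 1) = 28*(-28) = -784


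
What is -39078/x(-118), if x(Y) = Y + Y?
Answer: 19539/118 ≈ 165.58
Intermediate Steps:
x(Y) = 2*Y
-39078/x(-118) = -39078/(2*(-118)) = -39078/(-236) = -39078*(-1/236) = 19539/118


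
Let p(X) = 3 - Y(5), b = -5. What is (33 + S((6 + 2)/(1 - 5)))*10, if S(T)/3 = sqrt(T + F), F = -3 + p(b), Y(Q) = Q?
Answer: 330 + 30*I*sqrt(7) ≈ 330.0 + 79.373*I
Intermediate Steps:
p(X) = -2 (p(X) = 3 - 1*5 = 3 - 5 = -2)
F = -5 (F = -3 - 2 = -5)
S(T) = 3*sqrt(-5 + T) (S(T) = 3*sqrt(T - 5) = 3*sqrt(-5 + T))
(33 + S((6 + 2)/(1 - 5)))*10 = (33 + 3*sqrt(-5 + (6 + 2)/(1 - 5)))*10 = (33 + 3*sqrt(-5 + 8/(-4)))*10 = (33 + 3*sqrt(-5 + 8*(-1/4)))*10 = (33 + 3*sqrt(-5 - 2))*10 = (33 + 3*sqrt(-7))*10 = (33 + 3*(I*sqrt(7)))*10 = (33 + 3*I*sqrt(7))*10 = 330 + 30*I*sqrt(7)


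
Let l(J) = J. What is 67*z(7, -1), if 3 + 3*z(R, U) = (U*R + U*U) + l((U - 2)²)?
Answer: 0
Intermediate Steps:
z(R, U) = -1 + U²/3 + (-2 + U)²/3 + R*U/3 (z(R, U) = -1 + ((U*R + U*U) + (U - 2)²)/3 = -1 + ((R*U + U²) + (-2 + U)²)/3 = -1 + ((U² + R*U) + (-2 + U)²)/3 = -1 + (U² + (-2 + U)² + R*U)/3 = -1 + (U²/3 + (-2 + U)²/3 + R*U/3) = -1 + U²/3 + (-2 + U)²/3 + R*U/3)
67*z(7, -1) = 67*(-1 + (⅓)*(-1)² + (-2 - 1)²/3 + (⅓)*7*(-1)) = 67*(-1 + (⅓)*1 + (⅓)*(-3)² - 7/3) = 67*(-1 + ⅓ + (⅓)*9 - 7/3) = 67*(-1 + ⅓ + 3 - 7/3) = 67*0 = 0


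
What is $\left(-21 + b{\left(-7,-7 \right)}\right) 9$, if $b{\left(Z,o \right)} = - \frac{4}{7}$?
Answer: $- \frac{1359}{7} \approx -194.14$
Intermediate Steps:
$b{\left(Z,o \right)} = - \frac{4}{7}$ ($b{\left(Z,o \right)} = \left(-4\right) \frac{1}{7} = - \frac{4}{7}$)
$\left(-21 + b{\left(-7,-7 \right)}\right) 9 = \left(-21 - \frac{4}{7}\right) 9 = \left(- \frac{151}{7}\right) 9 = - \frac{1359}{7}$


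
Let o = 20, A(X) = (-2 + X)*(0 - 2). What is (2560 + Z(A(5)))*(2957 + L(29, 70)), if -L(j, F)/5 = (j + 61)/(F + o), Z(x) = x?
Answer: 7539408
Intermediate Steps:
A(X) = 4 - 2*X (A(X) = (-2 + X)*(-2) = 4 - 2*X)
L(j, F) = -5*(61 + j)/(20 + F) (L(j, F) = -5*(j + 61)/(F + 20) = -5*(61 + j)/(20 + F))
(2560 + Z(A(5)))*(2957 + L(29, 70)) = (2560 + (4 - 2*5))*(2957 + 5*(-61 - 1*29)/(20 + 70)) = (2560 + (4 - 10))*(2957 + 5*(-61 - 29)/90) = (2560 - 6)*(2957 + 5*(1/90)*(-90)) = 2554*(2957 - 5) = 2554*2952 = 7539408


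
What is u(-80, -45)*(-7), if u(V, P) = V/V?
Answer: -7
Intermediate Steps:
u(V, P) = 1
u(-80, -45)*(-7) = 1*(-7) = -7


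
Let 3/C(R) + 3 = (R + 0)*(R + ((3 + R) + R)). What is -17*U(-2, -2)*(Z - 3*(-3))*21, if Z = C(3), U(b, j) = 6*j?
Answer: 428400/11 ≈ 38945.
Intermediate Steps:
C(R) = 3/(-3 + R*(3 + 3*R)) (C(R) = 3/(-3 + (R + 0)*(R + ((3 + R) + R))) = 3/(-3 + R*(R + (3 + 2*R))) = 3/(-3 + R*(3 + 3*R)))
Z = 1/11 (Z = 1/(-1 + 3 + 3²) = 1/(-1 + 3 + 9) = 1/11 ≈ 0.090909)
-17*U(-2, -2)*(Z - 3*(-3))*21 = -17*6*(-2)*(1/11 - 3*(-3))*21 = -(-204)*(1/11 + 9)*21 = -(-204)*100/11*21 = -17*(-1200/11)*21 = (20400/11)*21 = 428400/11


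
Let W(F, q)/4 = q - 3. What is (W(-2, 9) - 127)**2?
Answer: 10609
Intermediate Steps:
W(F, q) = -12 + 4*q (W(F, q) = 4*(q - 3) = 4*(-3 + q) = -12 + 4*q)
(W(-2, 9) - 127)**2 = ((-12 + 4*9) - 127)**2 = ((-12 + 36) - 127)**2 = (24 - 127)**2 = (-103)**2 = 10609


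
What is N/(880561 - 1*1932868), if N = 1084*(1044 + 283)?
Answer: -1438468/1052307 ≈ -1.3670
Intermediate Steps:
N = 1438468 (N = 1084*1327 = 1438468)
N/(880561 - 1*1932868) = 1438468/(880561 - 1*1932868) = 1438468/(880561 - 1932868) = 1438468/(-1052307) = 1438468*(-1/1052307) = -1438468/1052307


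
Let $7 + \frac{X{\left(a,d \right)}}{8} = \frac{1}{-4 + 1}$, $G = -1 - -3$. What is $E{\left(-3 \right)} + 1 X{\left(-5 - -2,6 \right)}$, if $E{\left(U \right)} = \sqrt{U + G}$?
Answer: $- \frac{176}{3} + i \approx -58.667 + 1.0 i$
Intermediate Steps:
$G = 2$ ($G = -1 + 3 = 2$)
$X{\left(a,d \right)} = - \frac{176}{3}$ ($X{\left(a,d \right)} = -56 + \frac{8}{-4 + 1} = -56 + \frac{8}{-3} = -56 + 8 \left(- \frac{1}{3}\right) = -56 - \frac{8}{3} = - \frac{176}{3}$)
$E{\left(U \right)} = \sqrt{2 + U}$ ($E{\left(U \right)} = \sqrt{U + 2} = \sqrt{2 + U}$)
$E{\left(-3 \right)} + 1 X{\left(-5 - -2,6 \right)} = \sqrt{2 - 3} + 1 \left(- \frac{176}{3}\right) = \sqrt{-1} - \frac{176}{3} = i - \frac{176}{3} = - \frac{176}{3} + i$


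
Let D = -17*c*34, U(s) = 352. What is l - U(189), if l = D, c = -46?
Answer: 26236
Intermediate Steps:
D = 26588 (D = -17*(-46)*34 = 782*34 = 26588)
l = 26588
l - U(189) = 26588 - 1*352 = 26588 - 352 = 26236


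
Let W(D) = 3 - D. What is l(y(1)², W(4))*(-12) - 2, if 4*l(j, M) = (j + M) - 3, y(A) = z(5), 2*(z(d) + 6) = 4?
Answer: -38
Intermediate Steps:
z(d) = -4 (z(d) = -6 + (½)*4 = -6 + 2 = -4)
y(A) = -4
l(j, M) = -¾ + M/4 + j/4 (l(j, M) = ((j + M) - 3)/4 = ((M + j) - 3)/4 = (-3 + M + j)/4 = -¾ + M/4 + j/4)
l(y(1)², W(4))*(-12) - 2 = (-¾ + (3 - 1*4)/4 + (¼)*(-4)²)*(-12) - 2 = (-¾ + (3 - 4)/4 + (¼)*16)*(-12) - 2 = (-¾ + (¼)*(-1) + 4)*(-12) - 2 = (-¾ - ¼ + 4)*(-12) - 2 = 3*(-12) - 2 = -36 - 2 = -38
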